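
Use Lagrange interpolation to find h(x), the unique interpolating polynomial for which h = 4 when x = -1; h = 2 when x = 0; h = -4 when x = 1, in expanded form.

h(x) = -2x^2 - 4x + 2

Build the Lagrange basis polynomials:
L_0(x) = x(x - 1) / [2] = (1/2)x^2 - (1/2)x
L_1(x) = (x + 1)(x - 1) / [-1] = -x^2 + 1
L_2(x) = (x + 1)x / [2] = (1/2)x^2 + (1/2)x
h(x) = 4·L_0 + 2·L_1 + (-4)·L_2
  4·L_0(x) = 2x^2 - 2x
  2·L_1(x) = -2x^2 + 2
  (-4)·L_2(x) = -2x^2 - 2x
Adding term by term: -2x^2 - 4x + 2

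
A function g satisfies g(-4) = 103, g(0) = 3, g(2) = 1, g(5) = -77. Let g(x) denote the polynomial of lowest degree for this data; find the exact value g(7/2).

L_0(7/2) = (7/2)·(3/2)·(-3/2)/[(-4)·(-6)·(-9)] = 7/192
L_1(7/2) = (15/2)·(3/2)·(-3/2)/[(4)·(-2)·(-5)] = -27/64
L_2(7/2) = (15/2)·(7/2)·(-3/2)/[(6)·(2)·(-3)] = 35/32
L_3(7/2) = (15/2)·(7/2)·(3/2)/[(9)·(5)·(3)] = 7/24
Sum: 103·(7/192) + 3·(-27/64) + 1·(35/32) + (-77)·(7/24) = -151/8

-151/8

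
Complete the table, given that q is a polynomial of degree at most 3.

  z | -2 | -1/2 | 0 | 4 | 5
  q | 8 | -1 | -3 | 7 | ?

The 4 known values determine q uniquely (degree ≤ 3).
L_0(5) = (11/2)·(5)·(1)/[(-3/2)·(-2)·(-6)] = -55/36
L_1(5) = (7)·(5)·(1)/[(3/2)·(-1/2)·(-9/2)] = 280/27
L_2(5) = (7)·(11/2)·(1)/[(2)·(1/2)·(-4)] = -77/8
L_3(5) = (7)·(11/2)·(5)/[(6)·(9/2)·(4)] = 385/216
Sum: 8·(-55/36) + (-1)·(280/27) + (-3)·(-77/8) + 7·(385/216) = 1013/54

1013/54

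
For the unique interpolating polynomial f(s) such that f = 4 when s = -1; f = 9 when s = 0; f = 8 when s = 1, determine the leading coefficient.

Build the Lagrange basis polynomials:
L_0(s) = s(s - 1) / [2] = (1/2)s^2 - (1/2)s
L_1(s) = (s + 1)(s - 1) / [-1] = -s^2 + 1
L_2(s) = (s + 1)s / [2] = (1/2)s^2 + (1/2)s
f(s) = 4·L_0 + 9·L_1 + 8·L_2
Only the coefficient of s^2 is needed; take it from each L_i and combine:
4·(1/2) + 9·(-1) + 8·(1/2) = -3

-3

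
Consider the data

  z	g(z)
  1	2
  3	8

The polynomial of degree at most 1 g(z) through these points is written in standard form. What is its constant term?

L_0(z) = (z - 3) / [-2] = -(1/2)z + 3/2
L_1(z) = (z - 1) / [2] = (1/2)z - 1/2
g(z) = 2·L_0 + 8·L_1
Only the constant term is needed; take it from each L_i and combine:
2·(3/2) + 8·(-1/2) = -1

-1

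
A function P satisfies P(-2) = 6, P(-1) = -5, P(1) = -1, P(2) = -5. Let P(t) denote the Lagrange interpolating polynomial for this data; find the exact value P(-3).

115/3

L_0(-3) = (-2)·(-4)·(-5)/[(-1)·(-3)·(-4)] = 10/3
L_1(-3) = (-1)·(-4)·(-5)/[(1)·(-2)·(-3)] = -10/3
L_2(-3) = (-1)·(-2)·(-5)/[(3)·(2)·(-1)] = 5/3
L_3(-3) = (-1)·(-2)·(-4)/[(4)·(3)·(1)] = -2/3
Sum: 6·(10/3) + (-5)·(-10/3) + (-1)·(5/3) + (-5)·(-2/3) = 115/3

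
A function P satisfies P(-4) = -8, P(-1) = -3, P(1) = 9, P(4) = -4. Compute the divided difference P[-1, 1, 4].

P[-1,1] = (9 - (-3)) / (1 - (-1)) = 6
P[1,4] = (-4 - 9) / (4 - 1) = -13/3
P[-1,1,4] = (-13/3 - 6) / (4 - (-1)) = -31/15

-31/15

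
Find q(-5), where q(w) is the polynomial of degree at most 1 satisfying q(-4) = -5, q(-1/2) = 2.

-7

Evaluate each Lagrange basis at w = -5:
L_0(-5) = (-9/2)/[(-7/2)] = 9/7
L_1(-5) = (-1)/[(7/2)] = -2/7
Sum: (-5)·(9/7) + 2·(-2/7) = -7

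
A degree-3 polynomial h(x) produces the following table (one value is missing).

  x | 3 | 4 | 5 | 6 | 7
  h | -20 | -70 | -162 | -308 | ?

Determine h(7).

The 4 known values determine h uniquely (degree ≤ 3).
Evaluate each Lagrange basis at x = 7:
L_0(7) = (3)·(2)·(1)/[(-1)·(-2)·(-3)] = -1
L_1(7) = (4)·(2)·(1)/[(1)·(-1)·(-2)] = 4
L_2(7) = (4)·(3)·(1)/[(2)·(1)·(-1)] = -6
L_3(7) = (4)·(3)·(2)/[(3)·(2)·(1)] = 4
Sum: (-20)·(-1) + (-70)·(4) + (-162)·(-6) + (-308)·(4) = -520

-520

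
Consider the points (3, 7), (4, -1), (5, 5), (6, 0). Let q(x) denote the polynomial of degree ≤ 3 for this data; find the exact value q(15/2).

Evaluate each Lagrange basis at x = 15/2:
L_0(15/2) = (7/2)·(5/2)·(3/2)/[(-1)·(-2)·(-3)] = -35/16
L_1(15/2) = (9/2)·(5/2)·(3/2)/[(1)·(-1)·(-2)] = 135/16
L_2(15/2) = (9/2)·(7/2)·(3/2)/[(2)·(1)·(-1)] = -189/16
L_3(15/2) = (9/2)·(7/2)·(5/2)/[(3)·(2)·(1)] = 105/16
Sum: 7·(-35/16) + (-1)·(135/16) + 5·(-189/16) + 0 = -1325/16

-1325/16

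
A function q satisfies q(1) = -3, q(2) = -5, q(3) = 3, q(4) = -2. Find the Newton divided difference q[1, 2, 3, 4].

-23/6

q[1,2] = (-5 - (-3)) / (2 - 1) = -2
q[2,3] = (3 - (-5)) / (3 - 2) = 8
q[3,4] = (-2 - 3) / (4 - 3) = -5
q[1,2,3] = (8 - (-2)) / (3 - 1) = 5
q[2,3,4] = (-5 - 8) / (4 - 2) = -13/2
q[1,2,3,4] = (-13/2 - 5) / (4 - 1) = -23/6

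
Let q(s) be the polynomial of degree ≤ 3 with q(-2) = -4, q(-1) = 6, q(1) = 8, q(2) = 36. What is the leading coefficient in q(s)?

3

The leading coefficient equals the top divided difference q[-2,-1,1,2].
q[-2,-1] = (6 - (-4)) / (-1 - (-2)) = 10
q[-1,1] = (8 - 6) / (1 - (-1)) = 1
q[1,2] = (36 - 8) / (2 - 1) = 28
q[-2,-1,1] = (1 - 10) / (1 - (-2)) = -3
q[-1,1,2] = (28 - 1) / (2 - (-1)) = 9
q[-2,-1,1,2] = (9 - (-3)) / (2 - (-2)) = 3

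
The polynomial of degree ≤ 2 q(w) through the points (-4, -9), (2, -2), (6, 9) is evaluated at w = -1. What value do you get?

-277/40

Using Newton's divided-difference form:
q[-4,2] = (-2 - (-9)) / (2 - (-4)) = 7/6
q[2,6] = (9 - (-2)) / (6 - 2) = 11/4
q[-4,2,6] = (11/4 - 7/6) / (6 - (-4)) = 19/120
q(-1) = -9 + (7/6)·(3) + (19/120)·(3)·(-3) = -277/40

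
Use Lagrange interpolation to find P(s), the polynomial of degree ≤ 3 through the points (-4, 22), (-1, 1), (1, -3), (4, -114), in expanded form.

P(s) = -s^3 - 3s^2 - s + 2

L_0(s) = (s + 1)(s - 1)(s - 4) / [-120] = -(1/120)s^3 + (1/30)s^2 + (1/120)s - 1/30
L_1(s) = (s + 4)(s - 1)(s - 4) / [30] = (1/30)s^3 - (1/30)s^2 - (8/15)s + 8/15
L_2(s) = (s + 4)(s + 1)(s - 4) / [-30] = -(1/30)s^3 - (1/30)s^2 + (8/15)s + 8/15
L_3(s) = (s + 4)(s + 1)(s - 1) / [120] = (1/120)s^3 + (1/30)s^2 - (1/120)s - 1/30
P(s) = 22·L_0 + 1·L_1 + (-3)·L_2 + (-114)·L_3
  22·L_0(s) = -(11/60)s^3 + (11/15)s^2 + (11/60)s - 11/15
  1·L_1(s) = (1/30)s^3 - (1/30)s^2 - (8/15)s + 8/15
  (-3)·L_2(s) = (1/10)s^3 + (1/10)s^2 - (8/5)s - 8/5
  (-114)·L_3(s) = -(19/20)s^3 - (19/5)s^2 + (19/20)s + 19/5
Adding term by term: -s^3 - 3s^2 - s + 2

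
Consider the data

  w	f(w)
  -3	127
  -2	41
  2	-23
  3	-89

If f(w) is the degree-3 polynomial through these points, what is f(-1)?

7

L_0(-1) = (1)·(-3)·(-4)/[(-1)·(-5)·(-6)] = -2/5
L_1(-1) = (2)·(-3)·(-4)/[(1)·(-4)·(-5)] = 6/5
L_2(-1) = (2)·(1)·(-4)/[(5)·(4)·(-1)] = 2/5
L_3(-1) = (2)·(1)·(-3)/[(6)·(5)·(1)] = -1/5
Sum: 127·(-2/5) + 41·(6/5) + (-23)·(2/5) + (-89)·(-1/5) = 7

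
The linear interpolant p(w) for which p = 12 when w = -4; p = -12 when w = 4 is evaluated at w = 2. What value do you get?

L_0(2) = (-2)/[(-8)] = 1/4
L_1(2) = (6)/[(8)] = 3/4
Sum: 12·(1/4) + (-12)·(3/4) = -6

-6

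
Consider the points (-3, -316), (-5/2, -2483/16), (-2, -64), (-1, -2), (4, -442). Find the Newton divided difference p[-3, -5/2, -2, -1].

59/2

p[-3,-5/2] = (-2483/16 - (-316)) / (-5/2 - (-3)) = 2573/8
p[-5/2,-2] = (-64 - (-2483/16)) / (-2 - (-5/2)) = 1459/8
p[-2,-1] = (-2 - (-64)) / (-1 - (-2)) = 62
p[-3,-5/2,-2] = (1459/8 - 2573/8) / (-2 - (-3)) = -557/4
p[-5/2,-2,-1] = (62 - 1459/8) / (-1 - (-5/2)) = -321/4
p[-3,-5/2,-2,-1] = (-321/4 - (-557/4)) / (-1 - (-3)) = 59/2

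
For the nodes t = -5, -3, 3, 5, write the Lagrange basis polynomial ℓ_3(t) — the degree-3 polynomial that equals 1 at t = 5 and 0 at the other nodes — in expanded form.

ℓ_3(t) = (t + 5)(t + 3)(t - 3) / [(10)·(8)·(2)]
       = (t^3 + 5t^2 - 9t - 45) / (160)

ℓ_3(t) = (1/160)t^3 + (1/32)t^2 - (9/160)t - 9/32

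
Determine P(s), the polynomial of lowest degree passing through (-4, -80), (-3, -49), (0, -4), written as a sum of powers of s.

P(s) = -4s^2 + 3s - 4

Build the Lagrange basis polynomials:
L_0(s) = (s + 3)s / [4] = (1/4)s^2 + (3/4)s
L_1(s) = (s + 4)s / [-3] = -(1/3)s^2 - (4/3)s
L_2(s) = (s + 4)(s + 3) / [12] = (1/12)s^2 + (7/12)s + 1
P(s) = (-80)·L_0 + (-49)·L_1 + (-4)·L_2
  (-80)·L_0(s) = -20s^2 - 60s
  (-49)·L_1(s) = (49/3)s^2 + (196/3)s
  (-4)·L_2(s) = -(1/3)s^2 - (7/3)s - 4
Adding term by term: -4s^2 + 3s - 4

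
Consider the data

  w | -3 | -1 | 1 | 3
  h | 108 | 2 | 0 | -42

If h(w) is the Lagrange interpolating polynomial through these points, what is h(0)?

-3

L_0(0) = (1)·(-1)·(-3)/[(-2)·(-4)·(-6)] = -1/16
L_1(0) = (3)·(-1)·(-3)/[(2)·(-2)·(-4)] = 9/16
L_2(0) = (3)·(1)·(-3)/[(4)·(2)·(-2)] = 9/16
L_3(0) = (3)·(1)·(-1)/[(6)·(4)·(2)] = -1/16
Sum: 108·(-1/16) + 2·(9/16) + 0 + (-42)·(-1/16) = -3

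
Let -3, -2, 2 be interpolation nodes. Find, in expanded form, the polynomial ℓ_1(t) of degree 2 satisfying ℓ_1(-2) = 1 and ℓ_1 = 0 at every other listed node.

ℓ_1(t) = -(1/4)t^2 - (1/4)t + 3/2

ℓ_1(t) = (t + 3)(t - 2) / [(1)·(-4)]
       = (t^2 + t - 6) / (-4)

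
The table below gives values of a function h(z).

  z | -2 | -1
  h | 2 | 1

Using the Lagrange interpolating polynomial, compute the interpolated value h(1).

-1

L_0(1) = (2)/[(-1)] = -2
L_1(1) = (3)/[(1)] = 3
Sum: 2·(-2) + 1·(3) = -1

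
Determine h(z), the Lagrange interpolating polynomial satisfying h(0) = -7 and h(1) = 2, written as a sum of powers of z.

L_0(z) = (z - 1) / [-1] = -z + 1
L_1(z) = z / [1] = z
h(z) = (-7)·L_0 + 2·L_1
  (-7)·L_0(z) = 7z - 7
  2·L_1(z) = 2z
Adding term by term: 9z - 7

h(z) = 9z - 7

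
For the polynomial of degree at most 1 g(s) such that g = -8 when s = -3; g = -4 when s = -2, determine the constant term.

4

Build the Lagrange basis polynomials:
L_0(s) = (s + 2) / [-1] = -s - 2
L_1(s) = (s + 3) / [1] = s + 3
g(s) = (-8)·L_0 + (-4)·L_1
Only the constant term is needed; take it from each L_i and combine:
(-8)·(-2) + (-4)·(3) = 4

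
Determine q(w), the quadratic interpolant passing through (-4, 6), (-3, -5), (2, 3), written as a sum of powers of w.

Newton's divided differences:
q[-4,-3] = (-5 - 6) / (-3 - (-4)) = -11
q[-3,2] = (3 - (-5)) / (2 - (-3)) = 8/5
q[-4,-3,2] = (8/5 - (-11)) / (2 - (-4)) = 21/10
q(w) = 6 + (-11)·(w + 4) + (21/10)·(w + 4)(w + 3)
Expanding: q(w) = (21/10)w^2 + (37/10)w - 64/5

q(w) = (21/10)w^2 + (37/10)w - 64/5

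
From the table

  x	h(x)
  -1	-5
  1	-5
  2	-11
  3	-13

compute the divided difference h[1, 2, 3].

2

h[1,2] = (-11 - (-5)) / (2 - 1) = -6
h[2,3] = (-13 - (-11)) / (3 - 2) = -2
h[1,2,3] = (-2 - (-6)) / (3 - 1) = 2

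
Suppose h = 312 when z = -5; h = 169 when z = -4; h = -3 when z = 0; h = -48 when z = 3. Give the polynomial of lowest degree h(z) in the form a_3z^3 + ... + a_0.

h(z) = -2z^3 + 2z^2 - 3z - 3

Build the Lagrange basis polynomials:
L_0(z) = (z + 4)z(z - 3) / [-40] = -(1/40)z^3 - (1/40)z^2 + (3/10)z
L_1(z) = (z + 5)z(z - 3) / [28] = (1/28)z^3 + (1/14)z^2 - (15/28)z
L_2(z) = (z + 5)(z + 4)(z - 3) / [-60] = -(1/60)z^3 - (1/10)z^2 + (7/60)z + 1
L_3(z) = (z + 5)(z + 4)z / [168] = (1/168)z^3 + (3/56)z^2 + (5/42)z
h(z) = 312·L_0 + 169·L_1 + (-3)·L_2 + (-48)·L_3
  312·L_0(z) = -(39/5)z^3 - (39/5)z^2 + (468/5)z
  169·L_1(z) = (169/28)z^3 + (169/14)z^2 - (2535/28)z
  (-3)·L_2(z) = (1/20)z^3 + (3/10)z^2 - (7/20)z - 3
  (-48)·L_3(z) = -(2/7)z^3 - (18/7)z^2 - (40/7)z
Adding term by term: -2z^3 + 2z^2 - 3z - 3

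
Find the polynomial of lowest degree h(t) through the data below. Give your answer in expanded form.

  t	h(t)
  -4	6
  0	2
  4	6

h(t) = (1/4)t^2 + 2

L_0(t) = t(t - 4) / [32] = (1/32)t^2 - (1/8)t
L_1(t) = (t + 4)(t - 4) / [-16] = -(1/16)t^2 + 1
L_2(t) = (t + 4)t / [32] = (1/32)t^2 + (1/8)t
h(t) = 6·L_0 + 2·L_1 + 6·L_2
  6·L_0(t) = (3/16)t^2 - (3/4)t
  2·L_1(t) = -(1/8)t^2 + 2
  6·L_2(t) = (3/16)t^2 + (3/4)t
Adding term by term: (1/4)t^2 + 2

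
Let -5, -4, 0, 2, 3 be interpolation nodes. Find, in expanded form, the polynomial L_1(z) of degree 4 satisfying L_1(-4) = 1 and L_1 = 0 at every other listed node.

L_1(z) = -(1/168)z^4 + (19/168)z^2 - (5/28)z

L_1(z) = (z + 5)z(z - 2)(z - 3) / [(1)·(-4)·(-6)·(-7)]
       = (z^4 - 19z^2 + 30z) / (-168)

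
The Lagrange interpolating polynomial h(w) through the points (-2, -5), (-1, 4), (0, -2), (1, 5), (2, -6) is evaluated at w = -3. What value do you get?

-116

L_0(-3) = (-2)·(-3)·(-4)·(-5)/[(-1)·(-2)·(-3)·(-4)] = 5
L_1(-3) = (-1)·(-3)·(-4)·(-5)/[(1)·(-1)·(-2)·(-3)] = -10
L_2(-3) = (-1)·(-2)·(-4)·(-5)/[(2)·(1)·(-1)·(-2)] = 10
L_3(-3) = (-1)·(-2)·(-3)·(-5)/[(3)·(2)·(1)·(-1)] = -5
L_4(-3) = (-1)·(-2)·(-3)·(-4)/[(4)·(3)·(2)·(1)] = 1
Sum: (-5)·(5) + 4·(-10) + (-2)·(10) + 5·(-5) + (-6)·(1) = -116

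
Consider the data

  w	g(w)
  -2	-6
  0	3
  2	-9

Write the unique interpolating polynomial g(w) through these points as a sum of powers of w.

Newton's divided differences:
g[-2,0] = (3 - (-6)) / (0 - (-2)) = 9/2
g[0,2] = (-9 - 3) / (2 - 0) = -6
g[-2,0,2] = (-6 - 9/2) / (2 - (-2)) = -21/8
g(w) = -6 + (9/2)·(w + 2) + (-21/8)·(w + 2)w
Expanding: g(w) = -(21/8)w^2 - (3/4)w + 3

g(w) = -(21/8)w^2 - (3/4)w + 3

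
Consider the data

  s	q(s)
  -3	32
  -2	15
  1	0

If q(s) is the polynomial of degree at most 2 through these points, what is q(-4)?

55

L_0(-4) = (-2)·(-5)/[(-1)·(-4)] = 5/2
L_1(-4) = (-1)·(-5)/[(1)·(-3)] = -5/3
L_2(-4) = (-1)·(-2)/[(4)·(3)] = 1/6
Sum: 32·(5/2) + 15·(-5/3) + 0 = 55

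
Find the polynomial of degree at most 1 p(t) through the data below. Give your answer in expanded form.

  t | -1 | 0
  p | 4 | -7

p(t) = -11t - 7

Build the Lagrange basis polynomials:
L_0(t) = t / [-1] = -t
L_1(t) = (t + 1) / [1] = t + 1
p(t) = 4·L_0 + (-7)·L_1
  4·L_0(t) = -4t
  (-7)·L_1(t) = -7t - 7
Adding term by term: -11t - 7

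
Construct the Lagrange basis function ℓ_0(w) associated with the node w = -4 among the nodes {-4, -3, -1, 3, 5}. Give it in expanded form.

ℓ_0(w) = (1/189)w^4 - (4/189)w^3 - (2/27)w^2 + (4/21)w + 5/21

ℓ_0(w) = (w + 3)(w + 1)(w - 3)(w - 5) / [(-1)·(-3)·(-7)·(-9)]
       = (w^4 - 4w^3 - 14w^2 + 36w + 45) / (189)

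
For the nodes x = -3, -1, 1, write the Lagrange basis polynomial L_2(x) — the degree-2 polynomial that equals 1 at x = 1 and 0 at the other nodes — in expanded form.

L_2(x) = (1/8)x^2 + (1/2)x + 3/8

L_2(x) = (x + 3)(x + 1) / [(4)·(2)]
       = (x^2 + 4x + 3) / (8)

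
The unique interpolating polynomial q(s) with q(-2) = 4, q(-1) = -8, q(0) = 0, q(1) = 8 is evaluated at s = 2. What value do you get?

Evaluate each Lagrange basis at s = 2:
L_0(2) = (3)·(2)·(1)/[(-1)·(-2)·(-3)] = -1
L_1(2) = (4)·(2)·(1)/[(1)·(-1)·(-2)] = 4
L_2(2) = (4)·(3)·(1)/[(2)·(1)·(-1)] = -6
L_3(2) = (4)·(3)·(2)/[(3)·(2)·(1)] = 4
Sum: 4·(-1) + (-8)·(4) + 0 + 8·(4) = -4

-4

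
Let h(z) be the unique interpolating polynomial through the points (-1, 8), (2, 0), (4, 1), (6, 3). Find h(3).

L_0(3) = (1)·(-1)·(-3)/[(-3)·(-5)·(-7)] = -1/35
L_1(3) = (4)·(-1)·(-3)/[(3)·(-2)·(-4)] = 1/2
L_2(3) = (4)·(1)·(-3)/[(5)·(2)·(-2)] = 3/5
L_3(3) = (4)·(1)·(-1)/[(7)·(4)·(2)] = -1/14
Sum: 8·(-1/35) + 0 + 1·(3/5) + 3·(-1/14) = 11/70

11/70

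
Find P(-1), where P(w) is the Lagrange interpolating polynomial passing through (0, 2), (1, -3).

7

L_0(-1) = (-2)/[(-1)] = 2
L_1(-1) = (-1)/[(1)] = -1
Sum: 2·(2) + (-3)·(-1) = 7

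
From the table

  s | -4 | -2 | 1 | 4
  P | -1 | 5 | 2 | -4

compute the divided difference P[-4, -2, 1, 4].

P[-4,-2] = (5 - (-1)) / (-2 - (-4)) = 3
P[-2,1] = (2 - 5) / (1 - (-2)) = -1
P[1,4] = (-4 - 2) / (4 - 1) = -2
P[-4,-2,1] = (-1 - 3) / (1 - (-4)) = -4/5
P[-2,1,4] = (-2 - (-1)) / (4 - (-2)) = -1/6
P[-4,-2,1,4] = (-1/6 - (-4/5)) / (4 - (-4)) = 19/240

19/240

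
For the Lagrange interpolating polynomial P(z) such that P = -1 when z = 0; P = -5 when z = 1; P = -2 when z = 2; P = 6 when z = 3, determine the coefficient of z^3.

-1/3

Build the Lagrange basis polynomials:
L_0(z) = (z - 1)(z - 2)(z - 3) / [-6] = -(1/6)z^3 + z^2 - (11/6)z + 1
L_1(z) = z(z - 2)(z - 3) / [2] = (1/2)z^3 - (5/2)z^2 + 3z
L_2(z) = z(z - 1)(z - 3) / [-2] = -(1/2)z^3 + 2z^2 - (3/2)z
L_3(z) = z(z - 1)(z - 2) / [6] = (1/6)z^3 - (1/2)z^2 + (1/3)z
P(z) = (-1)·L_0 + (-5)·L_1 + (-2)·L_2 + 6·L_3
Only the coefficient of z^3 is needed; take it from each L_i and combine:
(-1)·(-1/6) + (-5)·(1/2) + (-2)·(-1/2) + 6·(1/6) = -1/3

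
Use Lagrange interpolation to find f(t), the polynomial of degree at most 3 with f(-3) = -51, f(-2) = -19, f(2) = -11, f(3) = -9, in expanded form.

Build the Lagrange basis polynomials:
L_0(t) = (t + 2)(t - 2)(t - 3) / [-30] = -(1/30)t^3 + (1/10)t^2 + (2/15)t - 2/5
L_1(t) = (t + 3)(t - 2)(t - 3) / [20] = (1/20)t^3 - (1/10)t^2 - (9/20)t + 9/10
L_2(t) = (t + 3)(t + 2)(t - 3) / [-20] = -(1/20)t^3 - (1/10)t^2 + (9/20)t + 9/10
L_3(t) = (t + 3)(t + 2)(t - 2) / [30] = (1/30)t^3 + (1/10)t^2 - (2/15)t - 2/5
f(t) = (-51)·L_0 + (-19)·L_1 + (-11)·L_2 + (-9)·L_3
  (-51)·L_0(t) = (17/10)t^3 - (51/10)t^2 - (34/5)t + 102/5
  (-19)·L_1(t) = -(19/20)t^3 + (19/10)t^2 + (171/20)t - 171/10
  (-11)·L_2(t) = (11/20)t^3 + (11/10)t^2 - (99/20)t - 99/10
  (-9)·L_3(t) = -(3/10)t^3 - (9/10)t^2 + (6/5)t + 18/5
Adding term by term: t^3 - 3t^2 - 2t - 3

f(t) = t^3 - 3t^2 - 2t - 3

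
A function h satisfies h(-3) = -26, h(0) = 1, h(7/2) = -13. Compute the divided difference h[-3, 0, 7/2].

h[-3,0] = (1 - (-26)) / (0 - (-3)) = 9
h[0,7/2] = (-13 - 1) / (7/2 - 0) = -4
h[-3,0,7/2] = (-4 - 9) / (7/2 - (-3)) = -2

-2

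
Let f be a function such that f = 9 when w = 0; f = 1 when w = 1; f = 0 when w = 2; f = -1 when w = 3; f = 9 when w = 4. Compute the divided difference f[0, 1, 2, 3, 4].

3/4

f[0,1] = (1 - 9) / (1 - 0) = -8
f[1,2] = (0 - 1) / (2 - 1) = -1
f[2,3] = (-1 - 0) / (3 - 2) = -1
f[3,4] = (9 - (-1)) / (4 - 3) = 10
f[0,1,2] = (-1 - (-8)) / (2 - 0) = 7/2
f[1,2,3] = (-1 - (-1)) / (3 - 1) = 0
f[2,3,4] = (10 - (-1)) / (4 - 2) = 11/2
f[0,1,2,3] = (0 - 7/2) / (3 - 0) = -7/6
f[1,2,3,4] = (11/2 - 0) / (4 - 1) = 11/6
f[0,1,2,3,4] = (11/6 - (-7/6)) / (4 - 0) = 3/4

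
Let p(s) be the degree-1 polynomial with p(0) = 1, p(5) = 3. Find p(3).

Evaluate each Lagrange basis at s = 3:
L_0(3) = (-2)/[(-5)] = 2/5
L_1(3) = (3)/[(5)] = 3/5
Sum: 1·(2/5) + 3·(3/5) = 11/5

11/5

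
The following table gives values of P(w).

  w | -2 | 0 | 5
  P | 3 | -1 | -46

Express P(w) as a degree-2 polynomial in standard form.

Build the Lagrange basis polynomials:
L_0(w) = w(w - 5) / [14] = (1/14)w^2 - (5/14)w
L_1(w) = (w + 2)(w - 5) / [-10] = -(1/10)w^2 + (3/10)w + 1
L_2(w) = (w + 2)w / [35] = (1/35)w^2 + (2/35)w
P(w) = 3·L_0 + (-1)·L_1 + (-46)·L_2
  3·L_0(w) = (3/14)w^2 - (15/14)w
  (-1)·L_1(w) = (1/10)w^2 - (3/10)w - 1
  (-46)·L_2(w) = -(46/35)w^2 - (92/35)w
Adding term by term: -w^2 - 4w - 1

P(w) = -w^2 - 4w - 1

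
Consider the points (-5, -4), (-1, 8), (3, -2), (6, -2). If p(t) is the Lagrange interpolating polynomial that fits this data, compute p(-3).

Evaluate each Lagrange basis at t = -3:
L_0(-3) = (-2)·(-6)·(-9)/[(-4)·(-8)·(-11)] = 27/88
L_1(-3) = (2)·(-6)·(-9)/[(4)·(-4)·(-7)] = 27/28
L_2(-3) = (2)·(-2)·(-9)/[(8)·(4)·(-3)] = -3/8
L_3(-3) = (2)·(-2)·(-6)/[(11)·(7)·(3)] = 8/77
Sum: (-4)·(27/88) + 8·(27/28) + (-2)·(-3/8) + (-2)·(8/77) = 2165/308

2165/308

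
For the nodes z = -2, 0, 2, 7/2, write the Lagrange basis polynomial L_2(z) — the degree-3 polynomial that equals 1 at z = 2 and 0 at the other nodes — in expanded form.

L_2(z) = -(1/12)z^3 + (1/8)z^2 + (7/12)z

L_2(z) = (z + 2)z(z - 7/2) / [(4)·(2)·(-3/2)]
       = (z^3 - (3/2)z^2 - 7z) / (-12)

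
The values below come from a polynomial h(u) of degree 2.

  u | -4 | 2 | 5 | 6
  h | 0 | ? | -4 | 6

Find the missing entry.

The 3 known values determine h uniquely (degree ≤ 2).
Evaluate each Lagrange basis at u = 2:
L_0(2) = (-3)·(-4)/[(-9)·(-10)] = 2/15
L_1(2) = (6)·(-4)/[(9)·(-1)] = 8/3
L_2(2) = (6)·(-3)/[(10)·(1)] = -9/5
Sum: 0 + (-4)·(8/3) + 6·(-9/5) = -322/15

-322/15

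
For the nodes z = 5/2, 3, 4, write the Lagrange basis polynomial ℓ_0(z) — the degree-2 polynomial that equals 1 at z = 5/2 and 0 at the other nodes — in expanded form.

ℓ_0(z) = (z - 3)(z - 4) / [(-1/2)·(-3/2)]
       = (z^2 - 7z + 12) / (3/4)

ℓ_0(z) = (4/3)z^2 - (28/3)z + 16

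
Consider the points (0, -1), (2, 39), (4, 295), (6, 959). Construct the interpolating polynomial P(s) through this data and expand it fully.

P(s) = 4s^3 + 3s^2 - 2s - 1

L_0(s) = (s - 2)(s - 4)(s - 6) / [-48] = -(1/48)s^3 + (1/4)s^2 - (11/12)s + 1
L_1(s) = s(s - 4)(s - 6) / [16] = (1/16)s^3 - (5/8)s^2 + (3/2)s
L_2(s) = s(s - 2)(s - 6) / [-16] = -(1/16)s^3 + (1/2)s^2 - (3/4)s
L_3(s) = s(s - 2)(s - 4) / [48] = (1/48)s^3 - (1/8)s^2 + (1/6)s
P(s) = (-1)·L_0 + 39·L_1 + 295·L_2 + 959·L_3
  (-1)·L_0(s) = (1/48)s^3 - (1/4)s^2 + (11/12)s - 1
  39·L_1(s) = (39/16)s^3 - (195/8)s^2 + (117/2)s
  295·L_2(s) = -(295/16)s^3 + (295/2)s^2 - (885/4)s
  959·L_3(s) = (959/48)s^3 - (959/8)s^2 + (959/6)s
Adding term by term: 4s^3 + 3s^2 - 2s - 1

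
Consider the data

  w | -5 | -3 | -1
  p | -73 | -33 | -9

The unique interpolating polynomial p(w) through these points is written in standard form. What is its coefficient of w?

4

Build the Lagrange basis polynomials:
L_0(w) = (w + 3)(w + 1) / [8] = (1/8)w^2 + (1/2)w + 3/8
L_1(w) = (w + 5)(w + 1) / [-4] = -(1/4)w^2 - (3/2)w - 5/4
L_2(w) = (w + 5)(w + 3) / [8] = (1/8)w^2 + w + 15/8
p(w) = (-73)·L_0 + (-33)·L_1 + (-9)·L_2
Only the coefficient of w is needed; take it from each L_i and combine:
(-73)·(1/2) + (-33)·(-3/2) + (-9)·(1) = 4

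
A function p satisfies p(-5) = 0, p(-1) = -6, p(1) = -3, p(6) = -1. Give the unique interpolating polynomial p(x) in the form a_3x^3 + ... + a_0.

p(x) = -(23/385)x^3 + (31/154)x^2 + (1201/770)x - 362/77

Build the Lagrange basis polynomials:
L_0(x) = (x + 1)(x - 1)(x - 6) / [-264] = -(1/264)x^3 + (1/44)x^2 + (1/264)x - 1/44
L_1(x) = (x + 5)(x - 1)(x - 6) / [56] = (1/56)x^3 - (1/28)x^2 - (29/56)x + 15/28
L_2(x) = (x + 5)(x + 1)(x - 6) / [-60] = -(1/60)x^3 + (31/60)x + 1/2
L_3(x) = (x + 5)(x + 1)(x - 1) / [385] = (1/385)x^3 + (1/77)x^2 - (1/385)x - 1/77
p(x) = 0·L_0 + (-6)·L_1 + (-3)·L_2 + (-1)·L_3
  0·L_0(x) = 0
  (-6)·L_1(x) = -(3/28)x^3 + (3/14)x^2 + (87/28)x - 45/14
  (-3)·L_2(x) = (1/20)x^3 - (31/20)x - 3/2
  (-1)·L_3(x) = -(1/385)x^3 - (1/77)x^2 + (1/385)x + 1/77
Adding term by term: -(23/385)x^3 + (31/154)x^2 + (1201/770)x - 362/77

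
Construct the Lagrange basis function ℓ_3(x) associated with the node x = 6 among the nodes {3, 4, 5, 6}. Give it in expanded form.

ℓ_3(x) = (x - 3)(x - 4)(x - 5) / [(3)·(2)·(1)]
       = (x^3 - 12x^2 + 47x - 60) / (6)

ℓ_3(x) = (1/6)x^3 - 2x^2 + (47/6)x - 10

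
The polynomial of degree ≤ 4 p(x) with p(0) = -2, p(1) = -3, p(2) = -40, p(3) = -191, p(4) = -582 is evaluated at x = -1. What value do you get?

L_0(-1) = (-2)·(-3)·(-4)·(-5)/[(-1)·(-2)·(-3)·(-4)] = 5
L_1(-1) = (-1)·(-3)·(-4)·(-5)/[(1)·(-1)·(-2)·(-3)] = -10
L_2(-1) = (-1)·(-2)·(-4)·(-5)/[(2)·(1)·(-1)·(-2)] = 10
L_3(-1) = (-1)·(-2)·(-3)·(-5)/[(3)·(2)·(1)·(-1)] = -5
L_4(-1) = (-1)·(-2)·(-3)·(-4)/[(4)·(3)·(2)·(1)] = 1
Sum: (-2)·(5) + (-3)·(-10) + (-40)·(10) + (-191)·(-5) + (-582)·(1) = -7

-7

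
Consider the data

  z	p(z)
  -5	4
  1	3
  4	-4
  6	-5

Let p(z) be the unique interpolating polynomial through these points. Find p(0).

Evaluate each Lagrange basis at z = 0:
L_0(0) = (-1)·(-4)·(-6)/[(-6)·(-9)·(-11)] = 4/99
L_1(0) = (5)·(-4)·(-6)/[(6)·(-3)·(-5)] = 4/3
L_2(0) = (5)·(-1)·(-6)/[(9)·(3)·(-2)] = -5/9
L_3(0) = (5)·(-1)·(-4)/[(11)·(5)·(2)] = 2/11
Sum: 4·(4/99) + 3·(4/3) + (-4)·(-5/9) + (-5)·(2/11) = 542/99

542/99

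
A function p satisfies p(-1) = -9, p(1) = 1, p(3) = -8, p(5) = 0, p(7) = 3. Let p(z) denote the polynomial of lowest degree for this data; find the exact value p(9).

Using Newton's divided-difference form:
p[-1,1] = (1 - (-9)) / (1 - (-1)) = 5
p[1,3] = (-8 - 1) / (3 - 1) = -9/2
p[3,5] = (0 - (-8)) / (5 - 3) = 4
p[5,7] = (3 - 0) / (7 - 5) = 3/2
p[-1,1,3] = (-9/2 - 5) / (3 - (-1)) = -19/8
p[1,3,5] = (4 - (-9/2)) / (5 - 1) = 17/8
p[3,5,7] = (3/2 - 4) / (7 - 3) = -5/8
p[-1,1,3,5] = (17/8 - (-19/8)) / (5 - (-1)) = 3/4
p[1,3,5,7] = (-5/8 - 17/8) / (7 - 1) = -11/24
p[-1,1,3,5,7] = (-11/24 - 3/4) / (7 - (-1)) = -29/192
p(9) = -9 + 5·(10) + (-19/8)·(10)·(8) + (3/4)·(10)·(8)·(6) + (-29/192)·(10)·(8)·(6)·(4) = -79

-79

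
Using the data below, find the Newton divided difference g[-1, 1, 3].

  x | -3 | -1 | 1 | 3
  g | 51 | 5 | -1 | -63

-7

g[-1,1] = (-1 - 5) / (1 - (-1)) = -3
g[1,3] = (-63 - (-1)) / (3 - 1) = -31
g[-1,1,3] = (-31 - (-3)) / (3 - (-1)) = -7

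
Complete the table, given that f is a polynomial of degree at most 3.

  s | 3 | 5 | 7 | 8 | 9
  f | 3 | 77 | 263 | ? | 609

The 4 known values determine f uniquely (degree ≤ 3).
L_0(8) = (3)·(1)·(-1)/[(-2)·(-4)·(-6)] = 1/16
L_1(8) = (5)·(1)·(-1)/[(2)·(-2)·(-4)] = -5/16
L_2(8) = (5)·(3)·(-1)/[(4)·(2)·(-2)] = 15/16
L_3(8) = (5)·(3)·(1)/[(6)·(4)·(2)] = 5/16
Sum: 3·(1/16) + 77·(-5/16) + 263·(15/16) + 609·(5/16) = 413

413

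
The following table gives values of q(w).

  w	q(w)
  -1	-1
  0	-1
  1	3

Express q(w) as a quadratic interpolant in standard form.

q(w) = 2w^2 + 2w - 1

Newton's divided differences:
q[-1,0] = (-1 - (-1)) / (0 - (-1)) = 0
q[0,1] = (3 - (-1)) / (1 - 0) = 4
q[-1,0,1] = (4 - 0) / (1 - (-1)) = 2
q(w) = -1 + 2·(w + 1)w
Expanding: q(w) = 2w^2 + 2w - 1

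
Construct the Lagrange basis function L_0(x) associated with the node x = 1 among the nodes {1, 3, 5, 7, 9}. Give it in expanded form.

L_0(x) = (1/384)x^4 - (1/16)x^3 + (103/192)x^2 - (31/16)x + 315/128

L_0(x) = (x - 3)(x - 5)(x - 7)(x - 9) / [(-2)·(-4)·(-6)·(-8)]
       = (x^4 - 24x^3 + 206x^2 - 744x + 945) / (384)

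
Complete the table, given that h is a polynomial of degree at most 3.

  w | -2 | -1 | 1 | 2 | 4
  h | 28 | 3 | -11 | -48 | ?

The 4 known values determine h uniquely (degree ≤ 3).
L_0(4) = (5)·(3)·(2)/[(-1)·(-3)·(-4)] = -5/2
L_1(4) = (6)·(3)·(2)/[(1)·(-2)·(-3)] = 6
L_2(4) = (6)·(5)·(2)/[(3)·(2)·(-1)] = -10
L_3(4) = (6)·(5)·(3)/[(4)·(3)·(1)] = 15/2
Sum: 28·(-5/2) + 3·(6) + (-11)·(-10) + (-48)·(15/2) = -302

-302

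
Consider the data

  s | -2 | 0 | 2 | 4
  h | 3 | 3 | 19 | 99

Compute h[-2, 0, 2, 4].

h[-2,0] = (3 - 3) / (0 - (-2)) = 0
h[0,2] = (19 - 3) / (2 - 0) = 8
h[2,4] = (99 - 19) / (4 - 2) = 40
h[-2,0,2] = (8 - 0) / (2 - (-2)) = 2
h[0,2,4] = (40 - 8) / (4 - 0) = 8
h[-2,0,2,4] = (8 - 2) / (4 - (-2)) = 1

1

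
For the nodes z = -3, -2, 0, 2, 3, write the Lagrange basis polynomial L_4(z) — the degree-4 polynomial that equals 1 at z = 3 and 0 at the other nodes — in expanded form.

L_4(z) = (1/90)z^4 + (1/30)z^3 - (2/45)z^2 - (2/15)z

L_4(z) = (z + 3)(z + 2)z(z - 2) / [(6)·(5)·(3)·(1)]
       = (z^4 + 3z^3 - 4z^2 - 12z) / (90)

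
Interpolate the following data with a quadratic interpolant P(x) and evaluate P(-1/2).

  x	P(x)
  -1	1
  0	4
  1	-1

7/2

Using Newton's divided-difference form:
P[-1,0] = (4 - 1) / (0 - (-1)) = 3
P[0,1] = (-1 - 4) / (1 - 0) = -5
P[-1,0,1] = (-5 - 3) / (1 - (-1)) = -4
P(-1/2) = 1 + 3·(1/2) + (-4)·(1/2)·(-1/2) = 7/2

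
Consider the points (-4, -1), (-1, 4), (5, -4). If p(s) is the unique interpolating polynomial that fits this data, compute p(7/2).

Evaluate each Lagrange basis at s = 7/2:
L_0(7/2) = (9/2)·(-3/2)/[(-3)·(-9)] = -1/4
L_1(7/2) = (15/2)·(-3/2)/[(3)·(-6)] = 5/8
L_2(7/2) = (15/2)·(9/2)/[(9)·(6)] = 5/8
Sum: (-1)·(-1/4) + 4·(5/8) + (-4)·(5/8) = 1/4

1/4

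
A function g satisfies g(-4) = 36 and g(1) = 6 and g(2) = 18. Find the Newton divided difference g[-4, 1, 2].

g[-4,1] = (6 - 36) / (1 - (-4)) = -6
g[1,2] = (18 - 6) / (2 - 1) = 12
g[-4,1,2] = (12 - (-6)) / (2 - (-4)) = 3

3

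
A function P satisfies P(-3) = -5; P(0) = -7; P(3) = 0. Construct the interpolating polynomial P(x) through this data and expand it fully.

Newton's divided differences:
P[-3,0] = (-7 - (-5)) / (0 - (-3)) = -2/3
P[0,3] = (0 - (-7)) / (3 - 0) = 7/3
P[-3,0,3] = (7/3 - (-2/3)) / (3 - (-3)) = 1/2
P(x) = -5 + (-2/3)·(x + 3) + (1/2)·(x + 3)x
Expanding: P(x) = (1/2)x^2 + (5/6)x - 7

P(x) = (1/2)x^2 + (5/6)x - 7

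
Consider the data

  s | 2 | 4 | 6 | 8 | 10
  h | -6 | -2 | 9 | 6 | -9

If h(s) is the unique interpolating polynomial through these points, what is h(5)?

Evaluate each Lagrange basis at s = 5:
L_0(5) = (1)·(-1)·(-3)·(-5)/[(-2)·(-4)·(-6)·(-8)] = -5/128
L_1(5) = (3)·(-1)·(-3)·(-5)/[(2)·(-2)·(-4)·(-6)] = 15/32
L_2(5) = (3)·(1)·(-3)·(-5)/[(4)·(2)·(-2)·(-4)] = 45/64
L_3(5) = (3)·(1)·(-1)·(-5)/[(6)·(4)·(2)·(-2)] = -5/32
L_4(5) = (3)·(1)·(-1)·(-3)/[(8)·(6)·(4)·(2)] = 3/128
Sum: (-6)·(-5/128) + (-2)·(15/32) + 9·(45/64) + 6·(-5/32) + (-9)·(3/128) = 573/128

573/128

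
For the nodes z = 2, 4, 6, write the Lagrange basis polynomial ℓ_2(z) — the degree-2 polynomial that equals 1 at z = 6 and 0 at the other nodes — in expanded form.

ℓ_2(z) = (z - 2)(z - 4) / [(4)·(2)]
       = (z^2 - 6z + 8) / (8)

ℓ_2(z) = (1/8)z^2 - (3/4)z + 1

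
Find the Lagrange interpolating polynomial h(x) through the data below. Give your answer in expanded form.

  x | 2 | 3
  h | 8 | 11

h(x) = 3x + 2

Build the Lagrange basis polynomials:
L_0(x) = (x - 3) / [-1] = -x + 3
L_1(x) = (x - 2) / [1] = x - 2
h(x) = 8·L_0 + 11·L_1
  8·L_0(x) = -8x + 24
  11·L_1(x) = 11x - 22
Adding term by term: 3x + 2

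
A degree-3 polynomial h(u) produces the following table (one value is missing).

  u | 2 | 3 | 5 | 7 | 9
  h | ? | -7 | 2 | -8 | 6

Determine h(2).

The 4 known values determine h uniquely (degree ≤ 3).
L_0(2) = (-3)·(-5)·(-7)/[(-2)·(-4)·(-6)] = 35/16
L_1(2) = (-1)·(-5)·(-7)/[(2)·(-2)·(-4)] = -35/16
L_2(2) = (-1)·(-3)·(-7)/[(4)·(2)·(-2)] = 21/16
L_3(2) = (-1)·(-3)·(-5)/[(6)·(4)·(2)] = -5/16
Sum: (-7)·(35/16) + 2·(-35/16) + (-8)·(21/16) + 6·(-5/16) = -513/16

-513/16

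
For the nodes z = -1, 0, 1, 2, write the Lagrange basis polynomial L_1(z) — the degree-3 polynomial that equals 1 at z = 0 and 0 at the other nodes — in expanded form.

L_1(z) = (1/2)z^3 - z^2 - (1/2)z + 1

L_1(z) = (z + 1)(z - 1)(z - 2) / [(1)·(-1)·(-2)]
       = (z^3 - 2z^2 - z + 2) / (2)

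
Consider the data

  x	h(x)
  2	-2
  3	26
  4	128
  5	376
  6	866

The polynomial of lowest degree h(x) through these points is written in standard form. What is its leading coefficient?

1

L_0(x) = (x - 3)(x - 4)(x - 5)(x - 6) / [24] = (1/24)x^4 - (3/4)x^3 + (119/24)x^2 - (57/4)x + 15
L_1(x) = (x - 2)(x - 4)(x - 5)(x - 6) / [-6] = -(1/6)x^4 + (17/6)x^3 - (52/3)x^2 + (134/3)x - 40
L_2(x) = (x - 2)(x - 3)(x - 5)(x - 6) / [4] = (1/4)x^4 - 4x^3 + (91/4)x^2 - 54x + 45
L_3(x) = (x - 2)(x - 3)(x - 4)(x - 6) / [-6] = -(1/6)x^4 + (5/2)x^3 - (40/3)x^2 + 30x - 24
L_4(x) = (x - 2)(x - 3)(x - 4)(x - 5) / [24] = (1/24)x^4 - (7/12)x^3 + (71/24)x^2 - (77/12)x + 5
h(x) = (-2)·L_0 + 26·L_1 + 128·L_2 + 376·L_3 + 866·L_4
Only the coefficient of x^4 is needed; take it from each L_i and combine:
(-2)·(1/24) + 26·(-1/6) + 128·(1/4) + 376·(-1/6) + 866·(1/24) = 1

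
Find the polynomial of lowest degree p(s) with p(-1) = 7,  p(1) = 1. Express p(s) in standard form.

L_0(s) = (s - 1) / [-2] = -(1/2)s + 1/2
L_1(s) = (s + 1) / [2] = (1/2)s + 1/2
p(s) = 7·L_0 + 1·L_1
  7·L_0(s) = -(7/2)s + 7/2
  1·L_1(s) = (1/2)s + 1/2
Adding term by term: -3s + 4

p(s) = -3s + 4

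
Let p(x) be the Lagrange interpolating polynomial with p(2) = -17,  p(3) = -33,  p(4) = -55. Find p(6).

-117

L_0(6) = (3)·(2)/[(-1)·(-2)] = 3
L_1(6) = (4)·(2)/[(1)·(-1)] = -8
L_2(6) = (4)·(3)/[(2)·(1)] = 6
Sum: (-17)·(3) + (-33)·(-8) + (-55)·(6) = -117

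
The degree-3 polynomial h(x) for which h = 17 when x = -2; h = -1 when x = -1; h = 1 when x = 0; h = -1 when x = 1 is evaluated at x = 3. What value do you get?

Evaluate each Lagrange basis at x = 3:
L_0(3) = (4)·(3)·(2)/[(-1)·(-2)·(-3)] = -4
L_1(3) = (5)·(3)·(2)/[(1)·(-1)·(-2)] = 15
L_2(3) = (5)·(4)·(2)/[(2)·(1)·(-1)] = -20
L_3(3) = (5)·(4)·(3)/[(3)·(2)·(1)] = 10
Sum: 17·(-4) + (-1)·(15) + 1·(-20) + (-1)·(10) = -113

-113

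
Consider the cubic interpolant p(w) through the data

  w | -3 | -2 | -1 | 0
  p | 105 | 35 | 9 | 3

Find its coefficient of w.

L_0(w) = (w + 2)(w + 1)w / [-6] = -(1/6)w^3 - (1/2)w^2 - (1/3)w
L_1(w) = (w + 3)(w + 1)w / [2] = (1/2)w^3 + 2w^2 + (3/2)w
L_2(w) = (w + 3)(w + 2)w / [-2] = -(1/2)w^3 - (5/2)w^2 - 3w
L_3(w) = (w + 3)(w + 2)(w + 1) / [6] = (1/6)w^3 + w^2 + (11/6)w + 1
p(w) = 105·L_0 + 35·L_1 + 9·L_2 + 3·L_3
Only the coefficient of w is needed; take it from each L_i and combine:
105·(-1/3) + 35·(3/2) + 9·(-3) + 3·(11/6) = -4

-4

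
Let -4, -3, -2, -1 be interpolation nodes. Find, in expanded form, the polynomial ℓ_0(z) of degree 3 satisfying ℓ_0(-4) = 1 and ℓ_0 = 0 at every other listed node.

ℓ_0(z) = -(1/6)z^3 - z^2 - (11/6)z - 1

ℓ_0(z) = (z + 3)(z + 2)(z + 1) / [(-1)·(-2)·(-3)]
       = (z^3 + 6z^2 + 11z + 6) / (-6)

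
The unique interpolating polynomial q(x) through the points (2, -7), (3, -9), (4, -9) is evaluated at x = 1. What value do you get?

L_0(1) = (-2)·(-3)/[(-1)·(-2)] = 3
L_1(1) = (-1)·(-3)/[(1)·(-1)] = -3
L_2(1) = (-1)·(-2)/[(2)·(1)] = 1
Sum: (-7)·(3) + (-9)·(-3) + (-9)·(1) = -3

-3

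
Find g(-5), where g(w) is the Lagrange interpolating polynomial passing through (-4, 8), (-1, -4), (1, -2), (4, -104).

40

Evaluate each Lagrange basis at w = -5:
L_0(-5) = (-4)·(-6)·(-9)/[(-3)·(-5)·(-8)] = 9/5
L_1(-5) = (-1)·(-6)·(-9)/[(3)·(-2)·(-5)] = -9/5
L_2(-5) = (-1)·(-4)·(-9)/[(5)·(2)·(-3)] = 6/5
L_3(-5) = (-1)·(-4)·(-6)/[(8)·(5)·(3)] = -1/5
Sum: 8·(9/5) + (-4)·(-9/5) + (-2)·(6/5) + (-104)·(-1/5) = 40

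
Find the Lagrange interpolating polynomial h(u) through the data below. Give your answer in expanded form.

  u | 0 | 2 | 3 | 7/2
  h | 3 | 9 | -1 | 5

h(u) = (38/7)u^3 - (661/21)u^2 + (929/21)u + 3

L_0(u) = (u - 2)(u - 3)(u - 7/2) / [-21] = -(1/21)u^3 + (17/42)u^2 - (47/42)u + 1
L_1(u) = u(u - 3)(u - 7/2) / [3] = (1/3)u^3 - (13/6)u^2 + (7/2)u
L_2(u) = u(u - 2)(u - 7/2) / [-3/2] = -(2/3)u^3 + (11/3)u^2 - (14/3)u
L_3(u) = u(u - 2)(u - 3) / [21/8] = (8/21)u^3 - (40/21)u^2 + (16/7)u
h(u) = 3·L_0 + 9·L_1 + (-1)·L_2 + 5·L_3
  3·L_0(u) = -(1/7)u^3 + (17/14)u^2 - (47/14)u + 3
  9·L_1(u) = 3u^3 - (39/2)u^2 + (63/2)u
  (-1)·L_2(u) = (2/3)u^3 - (11/3)u^2 + (14/3)u
  5·L_3(u) = (40/21)u^3 - (200/21)u^2 + (80/7)u
Adding term by term: (38/7)u^3 - (661/21)u^2 + (929/21)u + 3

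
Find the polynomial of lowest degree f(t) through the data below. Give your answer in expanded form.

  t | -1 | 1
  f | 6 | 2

Build the Lagrange basis polynomials:
L_0(t) = (t - 1) / [-2] = -(1/2)t + 1/2
L_1(t) = (t + 1) / [2] = (1/2)t + 1/2
f(t) = 6·L_0 + 2·L_1
  6·L_0(t) = -3t + 3
  2·L_1(t) = t + 1
Adding term by term: -2t + 4

f(t) = -2t + 4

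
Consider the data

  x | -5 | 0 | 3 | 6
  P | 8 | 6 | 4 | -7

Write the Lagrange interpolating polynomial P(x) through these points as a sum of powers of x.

Build the Lagrange basis polynomials:
L_0(x) = x(x - 3)(x - 6) / [-440] = -(1/440)x^3 + (9/440)x^2 - (9/220)x
L_1(x) = (x + 5)(x - 3)(x - 6) / [90] = (1/90)x^3 - (2/45)x^2 - (3/10)x + 1
L_2(x) = (x + 5)x(x - 6) / [-72] = -(1/72)x^3 + (1/72)x^2 + (5/12)x
L_3(x) = (x + 5)x(x - 3) / [198] = (1/198)x^3 + (1/99)x^2 - (5/66)x
P(x) = 8·L_0 + 6·L_1 + 4·L_2 + (-7)·L_3
  8·L_0(x) = -(1/55)x^3 + (9/55)x^2 - (18/55)x
  6·L_1(x) = (1/15)x^3 - (4/15)x^2 - (9/5)x + 6
  4·L_2(x) = -(1/18)x^3 + (1/18)x^2 + (5/3)x
  (-7)·L_3(x) = -(7/198)x^3 - (7/99)x^2 + (35/66)x
Adding term by term: -(7/165)x^3 - (13/110)x^2 + (23/330)x + 6

P(x) = -(7/165)x^3 - (13/110)x^2 + (23/330)x + 6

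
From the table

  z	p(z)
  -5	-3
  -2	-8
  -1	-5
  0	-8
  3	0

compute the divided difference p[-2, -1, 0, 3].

53/60

p[-2,-1] = (-5 - (-8)) / (-1 - (-2)) = 3
p[-1,0] = (-8 - (-5)) / (0 - (-1)) = -3
p[0,3] = (0 - (-8)) / (3 - 0) = 8/3
p[-2,-1,0] = (-3 - 3) / (0 - (-2)) = -3
p[-1,0,3] = (8/3 - (-3)) / (3 - (-1)) = 17/12
p[-2,-1,0,3] = (17/12 - (-3)) / (3 - (-2)) = 53/60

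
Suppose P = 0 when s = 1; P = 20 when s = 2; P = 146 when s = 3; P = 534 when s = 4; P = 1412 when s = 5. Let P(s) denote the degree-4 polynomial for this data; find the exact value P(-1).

Evaluate each Lagrange basis at s = -1:
L_0(-1) = (-3)·(-4)·(-5)·(-6)/[(-1)·(-2)·(-3)·(-4)] = 15
L_1(-1) = (-2)·(-4)·(-5)·(-6)/[(1)·(-1)·(-2)·(-3)] = -40
L_2(-1) = (-2)·(-3)·(-5)·(-6)/[(2)·(1)·(-1)·(-2)] = 45
L_3(-1) = (-2)·(-3)·(-4)·(-6)/[(3)·(2)·(1)·(-1)] = -24
L_4(-1) = (-2)·(-3)·(-4)·(-5)/[(4)·(3)·(2)·(1)] = 5
Sum: 0 + 20·(-40) + 146·(45) + 534·(-24) + 1412·(5) = 14

14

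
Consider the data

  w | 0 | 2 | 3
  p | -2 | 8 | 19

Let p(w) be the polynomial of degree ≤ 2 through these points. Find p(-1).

-1

L_0(-1) = (-3)·(-4)/[(-2)·(-3)] = 2
L_1(-1) = (-1)·(-4)/[(2)·(-1)] = -2
L_2(-1) = (-1)·(-3)/[(3)·(1)] = 1
Sum: (-2)·(2) + 8·(-2) + 19·(1) = -1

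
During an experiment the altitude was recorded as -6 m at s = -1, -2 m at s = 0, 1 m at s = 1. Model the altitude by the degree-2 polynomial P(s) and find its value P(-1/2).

Evaluate each Lagrange basis at s = -1/2:
L_0(-1/2) = (-1/2)·(-3/2)/[(-1)·(-2)] = 3/8
L_1(-1/2) = (1/2)·(-3/2)/[(1)·(-1)] = 3/4
L_2(-1/2) = (1/2)·(-1/2)/[(2)·(1)] = -1/8
Sum: (-6)·(3/8) + (-2)·(3/4) + 1·(-1/8) = -31/8

-31/8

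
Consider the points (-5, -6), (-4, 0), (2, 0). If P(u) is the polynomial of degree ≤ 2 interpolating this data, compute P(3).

Evaluate each Lagrange basis at u = 3:
L_0(3) = (7)·(1)/[(-1)·(-7)] = 1
L_1(3) = (8)·(1)/[(1)·(-6)] = -4/3
L_2(3) = (8)·(7)/[(7)·(6)] = 4/3
Sum: (-6)·(1) + 0 + 0 = -6

-6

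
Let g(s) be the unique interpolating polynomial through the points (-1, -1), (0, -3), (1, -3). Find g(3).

Evaluate each Lagrange basis at s = 3:
L_0(3) = (3)·(2)/[(-1)·(-2)] = 3
L_1(3) = (4)·(2)/[(1)·(-1)] = -8
L_2(3) = (4)·(3)/[(2)·(1)] = 6
Sum: (-1)·(3) + (-3)·(-8) + (-3)·(6) = 3

3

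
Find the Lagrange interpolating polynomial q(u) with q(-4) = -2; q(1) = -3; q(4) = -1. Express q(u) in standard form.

Build the Lagrange basis polynomials:
L_0(u) = (u - 1)(u - 4) / [40] = (1/40)u^2 - (1/8)u + 1/10
L_1(u) = (u + 4)(u - 4) / [-15] = -(1/15)u^2 + 16/15
L_2(u) = (u + 4)(u - 1) / [24] = (1/24)u^2 + (1/8)u - 1/6
q(u) = (-2)·L_0 + (-3)·L_1 + (-1)·L_2
  (-2)·L_0(u) = -(1/20)u^2 + (1/4)u - 1/5
  (-3)·L_1(u) = (1/5)u^2 - 16/5
  (-1)·L_2(u) = -(1/24)u^2 - (1/8)u + 1/6
Adding term by term: (13/120)u^2 + (1/8)u - 97/30

q(u) = (13/120)u^2 + (1/8)u - 97/30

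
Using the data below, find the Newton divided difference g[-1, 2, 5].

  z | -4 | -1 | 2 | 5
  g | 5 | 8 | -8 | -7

g[-1,2] = (-8 - 8) / (2 - (-1)) = -16/3
g[2,5] = (-7 - (-8)) / (5 - 2) = 1/3
g[-1,2,5] = (1/3 - (-16/3)) / (5 - (-1)) = 17/18

17/18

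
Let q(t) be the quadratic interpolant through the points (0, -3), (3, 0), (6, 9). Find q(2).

-5/3

Using Newton's divided-difference form:
q[0,3] = (0 - (-3)) / (3 - 0) = 1
q[3,6] = (9 - 0) / (6 - 3) = 3
q[0,3,6] = (3 - 1) / (6 - 0) = 1/3
q(2) = -3 + 1·(2) + (1/3)·(2)·(-1) = -5/3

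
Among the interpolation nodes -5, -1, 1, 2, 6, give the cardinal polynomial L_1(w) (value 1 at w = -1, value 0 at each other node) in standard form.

L_1(w) = -(1/168)w^4 + (1/42)w^3 + (25/168)w^2 - (11/21)w + 5/14

L_1(w) = (w + 5)(w - 1)(w - 2)(w - 6) / [(4)·(-2)·(-3)·(-7)]
       = (w^4 - 4w^3 - 25w^2 + 88w - 60) / (-168)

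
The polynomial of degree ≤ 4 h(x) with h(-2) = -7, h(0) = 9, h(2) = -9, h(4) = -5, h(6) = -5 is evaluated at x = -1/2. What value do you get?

Evaluate each Lagrange basis at x = -1/2:
L_0(-1/2) = (-1/2)·(-5/2)·(-9/2)·(-13/2)/[(-2)·(-4)·(-6)·(-8)] = 195/2048
L_1(-1/2) = (3/2)·(-5/2)·(-9/2)·(-13/2)/[(2)·(-2)·(-4)·(-6)] = 585/512
L_2(-1/2) = (3/2)·(-1/2)·(-9/2)·(-13/2)/[(4)·(2)·(-2)·(-4)] = -351/1024
L_3(-1/2) = (3/2)·(-1/2)·(-5/2)·(-13/2)/[(6)·(4)·(2)·(-2)] = 65/512
L_4(-1/2) = (3/2)·(-1/2)·(-5/2)·(-9/2)/[(8)·(6)·(4)·(2)] = -45/2048
Sum: (-7)·(195/2048) + 9·(585/512) + (-9)·(-351/1024) + (-5)·(65/512) + (-5)·(-45/2048) = 12469/1024

12469/1024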